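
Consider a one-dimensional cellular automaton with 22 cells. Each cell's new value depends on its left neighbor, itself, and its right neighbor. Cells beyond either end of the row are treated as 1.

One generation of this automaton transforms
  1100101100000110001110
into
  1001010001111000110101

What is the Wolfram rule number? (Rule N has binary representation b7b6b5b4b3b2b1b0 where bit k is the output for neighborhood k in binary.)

position 0: 111 → 1  (bit 7 = 1)
position 1: 110 → 0  (bit 6 = 0)
position 5: 101 → 1  (bit 5 = 1)
position 2: 100 → 0  (bit 4 = 0)
position 6: 011 → 0  (bit 3 = 0)
position 4: 010 → 0  (bit 2 = 0)
position 3: 001 → 1  (bit 1 = 1)
position 9: 000 → 1  (bit 0 = 1)
bits b7..b0 = 10100011 = 163

163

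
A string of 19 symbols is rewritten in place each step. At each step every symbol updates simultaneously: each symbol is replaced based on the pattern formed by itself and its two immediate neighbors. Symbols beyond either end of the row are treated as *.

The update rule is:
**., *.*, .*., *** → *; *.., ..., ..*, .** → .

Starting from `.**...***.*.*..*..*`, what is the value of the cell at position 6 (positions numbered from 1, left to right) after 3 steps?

step 1: *.*....******..*...
step 2: ***.....*****..*...
step 3: ***......****..*...
position 6 holds .

.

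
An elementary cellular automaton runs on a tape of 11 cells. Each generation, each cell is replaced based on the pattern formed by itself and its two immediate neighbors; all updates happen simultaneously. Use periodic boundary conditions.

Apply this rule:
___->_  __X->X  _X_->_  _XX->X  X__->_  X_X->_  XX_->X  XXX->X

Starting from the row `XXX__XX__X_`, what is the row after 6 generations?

generation 1: XXX_XXX_X__
generation 2: XXX_XXX___X
generation 3: XXX_XXX__XX
generation 4: XXX_XXX_XXX
generation 5: XXX_XXX_XXX  (fixed point — unchanged through generation 6)

XXX_XXX_XXX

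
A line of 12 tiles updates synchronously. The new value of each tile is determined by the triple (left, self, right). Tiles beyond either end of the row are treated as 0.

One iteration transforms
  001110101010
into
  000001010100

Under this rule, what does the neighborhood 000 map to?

0

At position 0 the neighborhood is 000; the next row has 0 there.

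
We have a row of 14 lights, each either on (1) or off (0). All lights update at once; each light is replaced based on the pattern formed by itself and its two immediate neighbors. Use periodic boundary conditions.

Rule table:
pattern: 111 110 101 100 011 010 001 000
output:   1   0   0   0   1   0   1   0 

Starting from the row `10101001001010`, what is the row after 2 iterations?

00000100100000

00000010010000
00000100100000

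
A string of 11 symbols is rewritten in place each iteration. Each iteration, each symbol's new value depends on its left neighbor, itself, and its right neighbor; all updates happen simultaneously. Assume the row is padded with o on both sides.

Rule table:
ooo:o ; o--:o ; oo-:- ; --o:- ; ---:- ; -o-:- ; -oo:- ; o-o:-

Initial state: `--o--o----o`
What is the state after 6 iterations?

iteration 1: o--o--o----
iteration 2: -o--o--o---
iteration 3: --o--o--o--
iteration 4: o--o--o--o-
iteration 5: -o--o--o---  (repeats iteration 2; period 3)
iteration 6: --o--o--o--

--o--o--o--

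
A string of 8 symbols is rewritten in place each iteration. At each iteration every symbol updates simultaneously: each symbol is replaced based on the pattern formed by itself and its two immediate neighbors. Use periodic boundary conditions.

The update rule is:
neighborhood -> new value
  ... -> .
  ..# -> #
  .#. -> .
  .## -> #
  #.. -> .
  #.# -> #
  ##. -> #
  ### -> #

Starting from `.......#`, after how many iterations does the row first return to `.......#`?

......#.
.....#..
....#...
...#....
..#.....
.#......
#.......
.......#

8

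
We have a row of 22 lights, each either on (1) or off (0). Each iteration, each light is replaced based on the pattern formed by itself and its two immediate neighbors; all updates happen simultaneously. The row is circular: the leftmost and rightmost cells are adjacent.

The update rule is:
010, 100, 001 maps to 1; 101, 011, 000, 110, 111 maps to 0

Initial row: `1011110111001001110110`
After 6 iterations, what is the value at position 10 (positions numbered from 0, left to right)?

0

iteration 1: 1000000000111110000000
iteration 2: 1100000001000001000001
iteration 3: 0010000011100011100010
iteration 4: 0111000100010100010111
iteration 5: 0000101110110110110000
iteration 6: 0001100000000000001000
position 10 holds 0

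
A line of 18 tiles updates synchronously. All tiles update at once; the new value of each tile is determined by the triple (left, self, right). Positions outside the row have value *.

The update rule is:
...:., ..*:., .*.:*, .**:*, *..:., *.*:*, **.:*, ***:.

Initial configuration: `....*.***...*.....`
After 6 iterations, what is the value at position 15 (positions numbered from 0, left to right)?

.

....***.*...*.....
....*.***...*.....  (repeats iteration 0; period 2)
iteration 6: ....*.***...*.....
position 15 holds .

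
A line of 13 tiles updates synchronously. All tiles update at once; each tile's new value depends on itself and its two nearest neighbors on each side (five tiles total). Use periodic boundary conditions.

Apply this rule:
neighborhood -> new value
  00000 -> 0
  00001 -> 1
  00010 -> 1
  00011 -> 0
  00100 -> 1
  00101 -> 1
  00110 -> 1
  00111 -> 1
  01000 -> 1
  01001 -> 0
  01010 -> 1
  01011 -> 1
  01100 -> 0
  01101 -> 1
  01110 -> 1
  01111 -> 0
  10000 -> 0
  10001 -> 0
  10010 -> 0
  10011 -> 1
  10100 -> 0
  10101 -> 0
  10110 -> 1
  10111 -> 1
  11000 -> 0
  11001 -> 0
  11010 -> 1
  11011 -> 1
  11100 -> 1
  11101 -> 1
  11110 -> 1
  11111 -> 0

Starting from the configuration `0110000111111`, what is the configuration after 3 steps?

1100010100011
1100111010010
1001111100011

1001111100011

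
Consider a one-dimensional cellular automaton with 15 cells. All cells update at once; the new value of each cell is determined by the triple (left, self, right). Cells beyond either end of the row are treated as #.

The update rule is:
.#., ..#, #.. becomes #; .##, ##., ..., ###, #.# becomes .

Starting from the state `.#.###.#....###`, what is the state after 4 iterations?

#.##.....#....#

.#.....##..#...
.##...#..####.#
...#.####......
#.##.....#....#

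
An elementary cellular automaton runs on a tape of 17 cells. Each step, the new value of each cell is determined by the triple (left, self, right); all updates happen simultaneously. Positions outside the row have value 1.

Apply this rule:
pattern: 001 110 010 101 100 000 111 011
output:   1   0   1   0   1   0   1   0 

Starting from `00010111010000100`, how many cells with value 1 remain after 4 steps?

step 1: 10110010011001111
step 2: 00001111100110111
step 3: 10010111011000011
step 4: 01110010000100101
count of 1: 7

7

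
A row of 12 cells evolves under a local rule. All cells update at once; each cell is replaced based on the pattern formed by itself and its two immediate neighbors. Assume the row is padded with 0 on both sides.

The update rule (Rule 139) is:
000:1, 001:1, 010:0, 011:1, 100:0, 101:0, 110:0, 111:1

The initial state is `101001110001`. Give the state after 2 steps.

111111001100

000011100110
111111001100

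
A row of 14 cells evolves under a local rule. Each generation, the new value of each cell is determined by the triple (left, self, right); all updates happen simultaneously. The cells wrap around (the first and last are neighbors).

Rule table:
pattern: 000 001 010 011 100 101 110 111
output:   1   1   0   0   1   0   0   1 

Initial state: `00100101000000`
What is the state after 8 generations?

11111101000011

11011000111111
10000111011111
01111010001111
00110001110110
11001110100001
10110100011110
00000011101100
11111101000011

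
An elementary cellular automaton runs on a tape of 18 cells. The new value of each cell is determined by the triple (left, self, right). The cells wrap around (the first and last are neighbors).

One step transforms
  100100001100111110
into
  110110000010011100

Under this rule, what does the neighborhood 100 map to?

1

At position 1 the neighborhood is 100; the next row has 1 there.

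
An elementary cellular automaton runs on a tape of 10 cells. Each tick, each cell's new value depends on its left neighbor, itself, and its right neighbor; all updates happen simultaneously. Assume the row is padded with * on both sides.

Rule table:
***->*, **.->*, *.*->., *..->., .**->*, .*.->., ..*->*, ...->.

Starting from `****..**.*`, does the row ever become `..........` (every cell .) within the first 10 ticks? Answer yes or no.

no

tick 1: ****.***.*
tick 2: ****.***.*  (fixed point — unchanged through tick 10)
tick 10 is ****.***.*, still not uniform .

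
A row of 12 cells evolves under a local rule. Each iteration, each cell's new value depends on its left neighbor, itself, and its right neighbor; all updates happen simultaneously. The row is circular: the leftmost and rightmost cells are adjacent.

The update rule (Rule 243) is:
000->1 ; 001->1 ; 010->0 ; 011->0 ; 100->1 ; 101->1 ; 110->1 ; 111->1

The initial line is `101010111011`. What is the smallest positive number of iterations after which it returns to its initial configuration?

12

110101011101
111010101110
011101010111
101110101011
110111010101
111011101010
011101110101
101110111010
010111011101
101011101110
010101110111
101010111011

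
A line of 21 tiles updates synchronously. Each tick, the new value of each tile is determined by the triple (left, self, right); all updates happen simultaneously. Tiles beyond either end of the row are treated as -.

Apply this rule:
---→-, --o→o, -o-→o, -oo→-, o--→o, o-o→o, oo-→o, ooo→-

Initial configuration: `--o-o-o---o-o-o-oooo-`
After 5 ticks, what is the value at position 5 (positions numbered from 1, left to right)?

o

-ooooooo-ooooooo---oo
o------oo------oo-o-o
oo----o-oo----o-ooooo
-oo--ooo-oo--ooo----o
o-ooo--oo-ooo--oo--oo
position 5 holds o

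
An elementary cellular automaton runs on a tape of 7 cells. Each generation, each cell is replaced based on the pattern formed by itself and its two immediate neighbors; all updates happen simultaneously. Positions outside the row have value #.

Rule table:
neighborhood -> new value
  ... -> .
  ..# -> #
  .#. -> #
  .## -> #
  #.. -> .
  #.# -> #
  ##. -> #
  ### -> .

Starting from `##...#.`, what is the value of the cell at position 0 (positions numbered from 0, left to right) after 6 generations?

#

.#..###
##.##..
.####.#
##..###
.#.##..
#####.#
position 0 holds #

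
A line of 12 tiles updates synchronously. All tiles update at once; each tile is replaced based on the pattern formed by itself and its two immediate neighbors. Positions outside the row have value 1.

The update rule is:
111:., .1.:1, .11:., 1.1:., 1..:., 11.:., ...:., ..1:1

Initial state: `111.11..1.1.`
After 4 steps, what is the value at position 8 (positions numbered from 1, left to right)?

.......11.1.
......1...1.
.....11..11.
....1...1...
position 8 holds .

.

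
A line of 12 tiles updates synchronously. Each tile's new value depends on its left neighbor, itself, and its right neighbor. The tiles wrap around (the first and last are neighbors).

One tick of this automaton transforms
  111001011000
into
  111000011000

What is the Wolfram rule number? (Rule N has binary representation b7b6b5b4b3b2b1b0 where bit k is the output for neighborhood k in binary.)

position 1: 111 → 1  (bit 7 = 1)
position 2: 110 → 1  (bit 6 = 1)
position 6: 101 → 0  (bit 5 = 0)
position 3: 100 → 0  (bit 4 = 0)
position 0: 011 → 1  (bit 3 = 1)
position 5: 010 → 0  (bit 2 = 0)
position 4: 001 → 0  (bit 1 = 0)
position 10: 000 → 0  (bit 0 = 0)
bits b7..b0 = 11001000 = 200

200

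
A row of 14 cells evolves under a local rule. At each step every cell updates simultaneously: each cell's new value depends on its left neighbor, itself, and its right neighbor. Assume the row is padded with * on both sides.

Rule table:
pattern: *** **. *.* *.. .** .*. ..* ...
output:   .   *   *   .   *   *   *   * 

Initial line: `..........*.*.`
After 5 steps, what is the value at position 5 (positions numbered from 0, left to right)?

*

.*************
**............
.*.***********
****..........
...*.*********
position 5 holds *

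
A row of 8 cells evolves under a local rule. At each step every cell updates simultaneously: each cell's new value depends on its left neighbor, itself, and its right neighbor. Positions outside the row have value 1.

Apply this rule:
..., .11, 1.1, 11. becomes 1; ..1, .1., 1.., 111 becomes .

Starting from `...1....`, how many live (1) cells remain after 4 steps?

.1...11.
1..1.111
1...11..
1.1.11..
count of 1: 4

4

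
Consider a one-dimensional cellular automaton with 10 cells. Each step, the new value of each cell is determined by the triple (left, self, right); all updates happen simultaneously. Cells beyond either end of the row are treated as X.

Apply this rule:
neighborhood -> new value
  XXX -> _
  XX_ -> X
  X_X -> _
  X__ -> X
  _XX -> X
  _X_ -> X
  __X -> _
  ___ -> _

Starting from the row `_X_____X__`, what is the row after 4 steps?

_X_XXX_XX_

_XX____XX_
_XXX___XX_
_X_XX__XX_
_X_XXX_XX_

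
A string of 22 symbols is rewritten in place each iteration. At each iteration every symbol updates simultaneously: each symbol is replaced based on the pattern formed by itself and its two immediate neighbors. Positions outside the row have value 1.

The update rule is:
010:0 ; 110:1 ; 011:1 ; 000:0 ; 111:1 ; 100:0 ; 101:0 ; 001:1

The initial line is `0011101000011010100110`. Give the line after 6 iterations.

0111101111111011111110

iteration 1: 0111100000111000001110
iteration 2: 0111100001111000011110
iteration 3: 0111100011111000111110
iteration 4: 0111100111111001111110
iteration 5: 0111101111111011111110
iteration 6: 0111101111111011111110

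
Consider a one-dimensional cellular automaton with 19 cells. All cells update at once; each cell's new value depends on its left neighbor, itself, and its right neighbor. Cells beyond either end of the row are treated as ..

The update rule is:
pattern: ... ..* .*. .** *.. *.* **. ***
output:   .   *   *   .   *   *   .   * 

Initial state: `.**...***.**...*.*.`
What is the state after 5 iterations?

**.********.*.****.

*..*.*.*.*..*.*****
**************.***.
.************.*.*.*
*.**********.******
**.********.*.****.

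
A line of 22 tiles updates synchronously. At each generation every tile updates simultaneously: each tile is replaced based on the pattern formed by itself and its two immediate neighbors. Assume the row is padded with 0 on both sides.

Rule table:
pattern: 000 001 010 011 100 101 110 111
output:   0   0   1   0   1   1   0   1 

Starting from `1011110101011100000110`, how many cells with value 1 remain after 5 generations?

11

generation 1: 1101101111101010000001
generation 2: 0010010111011111000001
generation 3: 0011011010101110100001
generation 4: 0000100111110101110001
generation 5: 0000110011101110101001
count of 1: 11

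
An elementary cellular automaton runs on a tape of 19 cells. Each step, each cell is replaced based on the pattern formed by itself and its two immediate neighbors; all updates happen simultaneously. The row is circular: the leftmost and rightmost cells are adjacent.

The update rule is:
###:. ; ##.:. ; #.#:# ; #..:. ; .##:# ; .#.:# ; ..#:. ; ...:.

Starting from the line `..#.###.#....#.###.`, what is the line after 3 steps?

..#....#.....#.....

step 1: ..###..##....###...
step 2: ..#....#.....#.....
step 3: ..#....#.....#.....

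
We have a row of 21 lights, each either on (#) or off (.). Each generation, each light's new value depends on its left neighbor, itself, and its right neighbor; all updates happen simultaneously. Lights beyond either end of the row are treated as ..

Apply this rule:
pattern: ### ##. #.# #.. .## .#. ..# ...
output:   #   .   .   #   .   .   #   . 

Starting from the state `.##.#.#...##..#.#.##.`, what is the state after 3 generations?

#......#.#..##......#
.#....#...##..#....#.
#.#..#.#.#..##.#..#.#

#.#..#.#.#..##.#..#.#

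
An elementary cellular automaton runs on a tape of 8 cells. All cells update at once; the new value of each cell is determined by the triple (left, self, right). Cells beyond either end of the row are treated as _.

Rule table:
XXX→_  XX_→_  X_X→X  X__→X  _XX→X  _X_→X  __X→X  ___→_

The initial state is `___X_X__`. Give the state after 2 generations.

_XX____X

__XXXXX_
_XX____X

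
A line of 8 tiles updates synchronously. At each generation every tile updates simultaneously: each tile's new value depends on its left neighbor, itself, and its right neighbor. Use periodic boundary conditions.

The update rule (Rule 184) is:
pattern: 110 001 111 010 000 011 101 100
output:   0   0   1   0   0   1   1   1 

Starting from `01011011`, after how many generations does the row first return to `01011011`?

8

10110110
01101101
11011010
10110101
01101011
11010110
10101101
01011011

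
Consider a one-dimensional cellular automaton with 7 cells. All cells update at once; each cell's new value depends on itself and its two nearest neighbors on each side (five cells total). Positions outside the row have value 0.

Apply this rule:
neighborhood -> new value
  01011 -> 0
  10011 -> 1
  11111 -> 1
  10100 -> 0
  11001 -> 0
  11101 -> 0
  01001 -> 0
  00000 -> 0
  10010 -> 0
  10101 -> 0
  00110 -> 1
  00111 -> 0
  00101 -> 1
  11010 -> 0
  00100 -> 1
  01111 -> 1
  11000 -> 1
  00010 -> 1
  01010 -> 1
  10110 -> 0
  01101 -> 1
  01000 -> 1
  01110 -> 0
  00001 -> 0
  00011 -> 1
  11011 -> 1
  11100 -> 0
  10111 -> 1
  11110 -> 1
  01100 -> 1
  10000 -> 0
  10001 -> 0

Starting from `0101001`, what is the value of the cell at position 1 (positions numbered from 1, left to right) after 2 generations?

0

1110001
0001011
position 1 holds 0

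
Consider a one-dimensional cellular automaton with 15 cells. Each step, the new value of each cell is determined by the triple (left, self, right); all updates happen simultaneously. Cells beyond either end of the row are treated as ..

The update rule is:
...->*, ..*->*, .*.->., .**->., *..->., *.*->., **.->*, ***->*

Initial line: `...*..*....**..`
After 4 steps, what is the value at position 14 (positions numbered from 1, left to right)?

***..*..***.*.*
.**.*..*.**....
*.*...*...*.***
....**..**...**
position 14 holds *

*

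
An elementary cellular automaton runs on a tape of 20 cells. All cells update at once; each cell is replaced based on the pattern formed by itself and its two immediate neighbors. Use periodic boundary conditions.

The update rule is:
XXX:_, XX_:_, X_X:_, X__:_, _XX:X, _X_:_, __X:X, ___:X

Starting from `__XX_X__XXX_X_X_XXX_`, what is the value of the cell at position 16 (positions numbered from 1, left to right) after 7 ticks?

XXX____XX_______X___
X___XXXX__XXXXXX__XX
__XXX____XX______XX_
XXX___XXXX__XXXXXX__
X___XXX____XX______X
__XXX___XXXX__XXXXXX
_XX___XXX____XX_____
position 16 holds _

_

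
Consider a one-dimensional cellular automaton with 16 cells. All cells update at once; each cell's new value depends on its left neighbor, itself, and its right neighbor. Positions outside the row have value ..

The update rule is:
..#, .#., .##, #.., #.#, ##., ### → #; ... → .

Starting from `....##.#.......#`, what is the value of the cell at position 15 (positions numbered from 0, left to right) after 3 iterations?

#

...######.....##
..########...###
.##########.####
position 15 holds #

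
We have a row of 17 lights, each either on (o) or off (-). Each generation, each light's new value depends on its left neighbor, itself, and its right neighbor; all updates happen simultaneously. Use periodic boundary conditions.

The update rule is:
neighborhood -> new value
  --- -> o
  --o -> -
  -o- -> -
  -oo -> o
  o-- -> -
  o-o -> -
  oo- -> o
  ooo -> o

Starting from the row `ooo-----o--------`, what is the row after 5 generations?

ooo-ooo---oooooo-
ooo-ooo-o-oooooo-
ooo-ooo---oooooo-  (repeats generation 1; period 2)
generation 5: ooo-ooo---oooooo-

ooo-ooo---oooooo-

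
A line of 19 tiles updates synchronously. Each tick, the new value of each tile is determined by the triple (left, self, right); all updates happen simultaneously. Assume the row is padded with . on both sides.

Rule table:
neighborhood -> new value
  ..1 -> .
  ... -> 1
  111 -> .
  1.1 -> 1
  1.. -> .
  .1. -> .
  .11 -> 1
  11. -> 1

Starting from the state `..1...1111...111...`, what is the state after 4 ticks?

1...1.1..1.1.1.1.11
..1..1....1.1.1.111
1......11..1.1.11.1
..1111.11...1.1111.

..1111.11...1.1111.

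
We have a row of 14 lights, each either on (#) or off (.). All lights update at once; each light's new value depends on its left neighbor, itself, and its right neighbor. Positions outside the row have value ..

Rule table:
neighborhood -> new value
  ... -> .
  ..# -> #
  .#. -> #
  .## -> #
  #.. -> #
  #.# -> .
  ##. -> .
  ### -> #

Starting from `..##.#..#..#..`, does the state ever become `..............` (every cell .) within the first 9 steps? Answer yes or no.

.##..########.
##.#########.#
#..########..#
##########.###
#########..##.
########.###.#
#######..##..#
######.###.###
#####..##..##.
step 9 is #####..##..##., still not uniform .

no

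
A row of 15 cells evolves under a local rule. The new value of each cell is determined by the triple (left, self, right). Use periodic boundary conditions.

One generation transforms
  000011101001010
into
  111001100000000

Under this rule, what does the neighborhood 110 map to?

1

At position 6 the neighborhood is 110; the next row has 1 there.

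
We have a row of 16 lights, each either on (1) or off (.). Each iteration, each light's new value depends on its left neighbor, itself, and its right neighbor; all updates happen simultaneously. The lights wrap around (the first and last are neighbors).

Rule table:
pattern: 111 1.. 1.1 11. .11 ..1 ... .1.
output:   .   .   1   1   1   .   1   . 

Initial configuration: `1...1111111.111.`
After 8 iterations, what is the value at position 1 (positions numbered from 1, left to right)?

..1.1.....111.11
...1..111.1.1111
.1....1.11.11..1
1..11..111111...
...11..1....1.1.
11.11....11..1..
11111.11.11.....
1...1111111.111.
position 1 holds 1

1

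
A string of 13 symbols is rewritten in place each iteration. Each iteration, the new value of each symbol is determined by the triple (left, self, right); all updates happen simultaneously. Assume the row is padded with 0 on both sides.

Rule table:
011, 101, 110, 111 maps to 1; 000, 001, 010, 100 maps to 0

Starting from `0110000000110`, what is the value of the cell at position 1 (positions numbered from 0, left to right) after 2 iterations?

0110000000110  (fixed point — unchanged through iteration 2)
position 1 holds 1

1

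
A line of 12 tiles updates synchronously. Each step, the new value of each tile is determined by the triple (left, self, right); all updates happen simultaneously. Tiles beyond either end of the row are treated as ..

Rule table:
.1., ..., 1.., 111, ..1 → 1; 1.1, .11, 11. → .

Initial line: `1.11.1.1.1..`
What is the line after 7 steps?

step 1: 1....1.1.111
step 2: 111111.1..1.
step 3: .1111..11111
step 4: 1.11.11.111.
step 5: 1........1.1
step 6: 1111111111.1
step 7: .11111111..1

.11111111..1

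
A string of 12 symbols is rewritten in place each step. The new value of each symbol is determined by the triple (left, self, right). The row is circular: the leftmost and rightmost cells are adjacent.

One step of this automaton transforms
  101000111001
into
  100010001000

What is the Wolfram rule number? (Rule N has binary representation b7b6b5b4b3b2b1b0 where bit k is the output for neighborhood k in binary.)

position 7: 111 → 0  (bit 7 = 0)
position 0: 110 → 1  (bit 6 = 1)
position 1: 101 → 0  (bit 5 = 0)
position 3: 100 → 0  (bit 4 = 0)
position 6: 011 → 0  (bit 3 = 0)
position 2: 010 → 0  (bit 2 = 0)
position 5: 001 → 0  (bit 1 = 0)
position 4: 000 → 1  (bit 0 = 1)
bits b7..b0 = 01000001 = 65

65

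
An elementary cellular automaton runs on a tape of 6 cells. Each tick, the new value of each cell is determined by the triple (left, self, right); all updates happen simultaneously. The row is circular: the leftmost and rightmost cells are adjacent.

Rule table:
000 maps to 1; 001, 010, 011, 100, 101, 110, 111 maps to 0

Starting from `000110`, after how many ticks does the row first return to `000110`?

110000
000110

2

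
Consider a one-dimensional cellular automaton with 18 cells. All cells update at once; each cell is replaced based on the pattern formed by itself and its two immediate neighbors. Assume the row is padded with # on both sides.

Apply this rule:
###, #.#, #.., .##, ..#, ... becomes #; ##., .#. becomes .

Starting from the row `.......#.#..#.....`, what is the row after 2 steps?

######.#.##.######

#######.#.##.#####
######.#.##.######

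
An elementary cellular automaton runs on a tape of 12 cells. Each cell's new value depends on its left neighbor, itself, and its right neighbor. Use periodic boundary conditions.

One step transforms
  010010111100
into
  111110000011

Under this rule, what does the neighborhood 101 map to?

0

At position 5 the neighborhood is 101; the next row has 0 there.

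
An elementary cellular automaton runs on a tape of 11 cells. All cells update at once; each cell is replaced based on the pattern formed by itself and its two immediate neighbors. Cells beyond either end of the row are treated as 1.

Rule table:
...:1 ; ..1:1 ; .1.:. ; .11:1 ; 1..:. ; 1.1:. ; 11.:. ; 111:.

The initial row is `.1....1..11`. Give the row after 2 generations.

generation 1: ...111..11.
generation 2: .111...11..

.111...11..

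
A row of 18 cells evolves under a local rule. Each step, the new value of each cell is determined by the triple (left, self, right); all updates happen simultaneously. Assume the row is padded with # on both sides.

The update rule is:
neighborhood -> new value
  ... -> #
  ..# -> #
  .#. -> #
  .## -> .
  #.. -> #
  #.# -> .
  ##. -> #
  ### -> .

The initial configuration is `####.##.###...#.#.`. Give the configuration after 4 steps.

...#..#...#####.#.
##########....#.#.
.........######.#.
#########.....#.#.

#########.....#.#.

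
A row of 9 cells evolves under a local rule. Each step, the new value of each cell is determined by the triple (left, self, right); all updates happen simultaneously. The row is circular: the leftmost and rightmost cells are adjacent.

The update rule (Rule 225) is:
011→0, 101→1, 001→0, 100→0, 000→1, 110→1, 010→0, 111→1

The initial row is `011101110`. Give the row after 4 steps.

011001110

001110110
100111010
000011101
011001110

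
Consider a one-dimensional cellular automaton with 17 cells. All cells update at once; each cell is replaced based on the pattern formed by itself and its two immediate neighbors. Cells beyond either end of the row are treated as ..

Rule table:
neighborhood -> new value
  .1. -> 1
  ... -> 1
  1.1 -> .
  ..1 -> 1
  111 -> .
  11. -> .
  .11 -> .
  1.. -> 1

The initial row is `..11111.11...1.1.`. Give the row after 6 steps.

step 1: 11........1111.11
step 2: ..11111111.......
step 3: 11........1111111
step 4: ..11111111.......  (repeats step 2; period 2)
step 6: ..11111111.......

..11111111.......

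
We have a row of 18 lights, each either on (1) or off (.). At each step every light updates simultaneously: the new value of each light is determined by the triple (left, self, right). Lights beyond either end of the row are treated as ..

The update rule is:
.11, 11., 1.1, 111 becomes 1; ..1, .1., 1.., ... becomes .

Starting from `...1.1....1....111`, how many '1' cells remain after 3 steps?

3

....1..........111
...............111
...............111
count of 1: 3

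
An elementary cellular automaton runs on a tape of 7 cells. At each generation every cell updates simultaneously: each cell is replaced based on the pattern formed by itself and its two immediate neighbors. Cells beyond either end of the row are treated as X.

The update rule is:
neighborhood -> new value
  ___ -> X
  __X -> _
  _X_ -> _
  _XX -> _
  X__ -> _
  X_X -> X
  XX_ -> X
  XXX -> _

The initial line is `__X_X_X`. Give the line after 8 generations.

XX__X__

___X_X_
_X__X_X
X____X_
X_XX__X
XX_X___
_XX__X_
X_X___X
XX__X__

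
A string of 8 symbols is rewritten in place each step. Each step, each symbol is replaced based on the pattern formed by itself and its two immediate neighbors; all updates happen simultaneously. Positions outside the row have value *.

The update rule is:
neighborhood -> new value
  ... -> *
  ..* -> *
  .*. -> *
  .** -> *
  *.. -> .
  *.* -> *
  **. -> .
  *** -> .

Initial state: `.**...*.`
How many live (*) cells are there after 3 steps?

step 1: **..****
step 2: ...**...
step 3: .***..**
count of *: 5

5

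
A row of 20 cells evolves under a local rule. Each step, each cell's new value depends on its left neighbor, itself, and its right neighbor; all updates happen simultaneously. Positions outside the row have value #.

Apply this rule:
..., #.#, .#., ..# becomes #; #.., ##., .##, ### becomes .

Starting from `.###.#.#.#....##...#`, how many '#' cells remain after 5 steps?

step 1: #...######.###...##.
step 2: ..##......#....##..#
step 3: .#...######.###...#.
step 4: ##.##......#....####
step 5: ..#...######.###....
count of #: 10

10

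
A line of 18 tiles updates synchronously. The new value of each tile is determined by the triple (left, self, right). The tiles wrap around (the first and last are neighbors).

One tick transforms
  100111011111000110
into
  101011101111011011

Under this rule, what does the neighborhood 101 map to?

At position 6 the neighborhood is 101; the next row has 1 there.

1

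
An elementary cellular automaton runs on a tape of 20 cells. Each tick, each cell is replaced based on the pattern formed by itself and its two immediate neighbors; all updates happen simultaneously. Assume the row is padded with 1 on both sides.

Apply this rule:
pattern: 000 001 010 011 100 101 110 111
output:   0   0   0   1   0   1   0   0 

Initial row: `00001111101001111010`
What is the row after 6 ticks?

00000000000000000001

00001000010001000101
00000000000000000011
00000000000000000010
00000000000000000001
00000000000000000001  (fixed point — unchanged through tick 6)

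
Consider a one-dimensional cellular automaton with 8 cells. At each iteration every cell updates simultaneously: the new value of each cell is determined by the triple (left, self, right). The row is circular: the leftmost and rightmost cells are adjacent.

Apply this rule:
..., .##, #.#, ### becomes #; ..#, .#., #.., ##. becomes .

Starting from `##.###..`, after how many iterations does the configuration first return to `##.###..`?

15

#.###...
.###..#.
.##.....
.#..####
#...###.
..#.##.#
...##.#.
##.#.#..
#.#.#...
.#.#..#.
..#.....
#...####
..#.####
...####.
##.###..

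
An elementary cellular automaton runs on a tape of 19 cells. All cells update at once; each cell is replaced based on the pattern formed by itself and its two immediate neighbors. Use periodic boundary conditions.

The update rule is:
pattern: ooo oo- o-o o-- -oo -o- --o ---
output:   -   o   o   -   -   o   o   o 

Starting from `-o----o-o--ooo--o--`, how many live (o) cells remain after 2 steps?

oo-oooooo-o--o-oo-o
-oo-----ooo-ooo-oo-
count of o: 10

10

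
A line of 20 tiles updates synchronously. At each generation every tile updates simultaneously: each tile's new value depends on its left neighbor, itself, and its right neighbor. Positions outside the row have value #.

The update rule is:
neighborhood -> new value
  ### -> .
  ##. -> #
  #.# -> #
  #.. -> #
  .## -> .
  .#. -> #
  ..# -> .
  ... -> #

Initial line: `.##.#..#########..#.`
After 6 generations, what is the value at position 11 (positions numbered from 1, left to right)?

#.####.........##.##
##...#########..##..
.###.........##..##.
#..#########..##..##
##.........##..##...
.#########..##..###.
position 11 holds .

.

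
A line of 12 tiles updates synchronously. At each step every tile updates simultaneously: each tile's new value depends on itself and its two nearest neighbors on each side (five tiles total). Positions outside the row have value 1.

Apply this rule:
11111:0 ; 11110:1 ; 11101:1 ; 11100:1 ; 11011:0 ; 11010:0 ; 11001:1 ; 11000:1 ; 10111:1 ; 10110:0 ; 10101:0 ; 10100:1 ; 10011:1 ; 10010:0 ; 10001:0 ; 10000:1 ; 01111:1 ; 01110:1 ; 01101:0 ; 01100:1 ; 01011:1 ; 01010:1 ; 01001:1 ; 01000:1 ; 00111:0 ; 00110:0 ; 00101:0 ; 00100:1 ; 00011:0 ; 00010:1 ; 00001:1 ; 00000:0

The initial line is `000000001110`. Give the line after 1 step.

110000100110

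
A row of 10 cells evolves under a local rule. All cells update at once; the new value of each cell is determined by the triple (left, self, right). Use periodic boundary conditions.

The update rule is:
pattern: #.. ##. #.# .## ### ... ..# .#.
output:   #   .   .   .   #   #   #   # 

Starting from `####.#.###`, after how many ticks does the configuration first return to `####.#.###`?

4

tick 1: ###..#..##
tick 2: ##.#####.#
tick 3: #...###...
tick 4: ####.#.###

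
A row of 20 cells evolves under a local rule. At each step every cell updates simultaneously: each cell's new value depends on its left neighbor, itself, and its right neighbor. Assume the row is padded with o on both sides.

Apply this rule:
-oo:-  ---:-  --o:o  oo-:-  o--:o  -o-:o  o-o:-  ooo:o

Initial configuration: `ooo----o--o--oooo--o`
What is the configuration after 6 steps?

-oooo-oo--o-ooooo---

oo-o--ooooooo-oo-oo-
o--ooo-ooooo--------
-oo-o---ooo-o------o
----oo-o-o--oo----o-
o--o---o-ooo--o--oo-
-oooo-oo--o-ooooo---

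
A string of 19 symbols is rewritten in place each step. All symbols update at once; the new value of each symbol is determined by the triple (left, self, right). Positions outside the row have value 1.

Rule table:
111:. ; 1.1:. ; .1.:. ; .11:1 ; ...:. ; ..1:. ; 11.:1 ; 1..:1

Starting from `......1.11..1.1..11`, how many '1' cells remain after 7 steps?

1.......111....1.1.
11......1.11.......
.11.......111......
.111......1.11.....
.1.11.......111....
...111......1.11...
1..1.11.......111..
count of 1: 7

7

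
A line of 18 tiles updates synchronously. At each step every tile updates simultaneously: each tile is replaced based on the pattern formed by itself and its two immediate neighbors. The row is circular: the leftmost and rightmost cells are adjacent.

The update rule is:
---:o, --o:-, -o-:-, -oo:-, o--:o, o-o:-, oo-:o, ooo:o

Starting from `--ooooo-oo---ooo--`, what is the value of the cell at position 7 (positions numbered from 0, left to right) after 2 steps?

o

o--oooo--ooo--oooo
oo--oooo--ooo--ooo
position 7 holds o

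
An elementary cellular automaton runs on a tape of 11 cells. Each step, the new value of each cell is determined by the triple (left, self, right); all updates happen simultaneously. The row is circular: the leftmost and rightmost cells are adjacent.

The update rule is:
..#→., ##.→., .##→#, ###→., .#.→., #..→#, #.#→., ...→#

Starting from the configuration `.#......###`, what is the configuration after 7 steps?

step 1: ..#####.#..
step 2: #.#......##
step 3: ...#####.#.
step 4: ##.#......#
step 5: ....#####.#
step 6: ###.#......
step 7: #....#####.

#....#####.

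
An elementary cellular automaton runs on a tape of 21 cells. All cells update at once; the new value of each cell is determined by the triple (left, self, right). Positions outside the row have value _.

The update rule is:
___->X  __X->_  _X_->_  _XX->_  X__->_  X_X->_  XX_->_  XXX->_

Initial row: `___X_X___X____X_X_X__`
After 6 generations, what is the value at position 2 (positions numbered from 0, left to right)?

XX_____X___XX_______X
___XXX___X____XXXXX__
XX_____X___XX_______X  (repeats generation 1; period 2)
generation 6: ___XXX___X____XXXXX__
position 2 holds _

_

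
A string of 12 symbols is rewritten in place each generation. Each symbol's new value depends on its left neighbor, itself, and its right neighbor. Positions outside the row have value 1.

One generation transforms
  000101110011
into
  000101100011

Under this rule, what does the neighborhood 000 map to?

0

At position 1 the neighborhood is 000; the next row has 0 there.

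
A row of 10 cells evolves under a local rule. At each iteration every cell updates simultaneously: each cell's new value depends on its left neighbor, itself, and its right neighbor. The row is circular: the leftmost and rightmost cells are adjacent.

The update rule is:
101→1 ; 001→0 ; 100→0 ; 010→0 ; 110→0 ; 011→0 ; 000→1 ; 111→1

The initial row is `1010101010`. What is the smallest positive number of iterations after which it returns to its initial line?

iteration 1: 0101010101
iteration 2: 1010101010

2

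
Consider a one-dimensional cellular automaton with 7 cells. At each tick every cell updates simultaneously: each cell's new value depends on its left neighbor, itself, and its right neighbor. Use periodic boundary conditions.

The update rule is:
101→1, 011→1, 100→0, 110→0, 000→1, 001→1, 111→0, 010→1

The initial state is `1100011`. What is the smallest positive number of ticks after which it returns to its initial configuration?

14

0001110
1111000
1000011
0011110
1110000
1000111
0011100
1110001
0000111
0111100
1100001
0001111
0111000
1100011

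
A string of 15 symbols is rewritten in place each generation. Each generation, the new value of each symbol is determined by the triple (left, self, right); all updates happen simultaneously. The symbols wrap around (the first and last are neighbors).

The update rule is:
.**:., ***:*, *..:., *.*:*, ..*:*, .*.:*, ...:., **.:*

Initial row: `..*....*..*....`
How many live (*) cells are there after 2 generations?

6

.**...**.**....
*.*..*.**.*....
count of *: 6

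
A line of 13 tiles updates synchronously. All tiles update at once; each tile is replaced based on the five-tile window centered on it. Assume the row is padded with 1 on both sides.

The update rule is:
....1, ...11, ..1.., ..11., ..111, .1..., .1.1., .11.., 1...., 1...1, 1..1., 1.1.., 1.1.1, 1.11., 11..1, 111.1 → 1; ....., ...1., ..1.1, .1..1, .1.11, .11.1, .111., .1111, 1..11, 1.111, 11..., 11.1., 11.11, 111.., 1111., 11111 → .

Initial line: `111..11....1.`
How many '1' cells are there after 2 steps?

...1.11.11...
.1...1..11.11
count of 1: 6

6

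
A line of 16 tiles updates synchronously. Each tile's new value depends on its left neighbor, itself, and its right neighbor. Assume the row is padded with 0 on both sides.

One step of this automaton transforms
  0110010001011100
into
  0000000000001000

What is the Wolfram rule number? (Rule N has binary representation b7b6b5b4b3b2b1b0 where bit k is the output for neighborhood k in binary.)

128

position 12: 111 → 1  (bit 7 = 1)
position 2: 110 → 0  (bit 6 = 0)
position 10: 101 → 0  (bit 5 = 0)
position 3: 100 → 0  (bit 4 = 0)
position 1: 011 → 0  (bit 3 = 0)
position 5: 010 → 0  (bit 2 = 0)
position 0: 001 → 0  (bit 1 = 0)
position 7: 000 → 0  (bit 0 = 0)
bits b7..b0 = 10000000 = 128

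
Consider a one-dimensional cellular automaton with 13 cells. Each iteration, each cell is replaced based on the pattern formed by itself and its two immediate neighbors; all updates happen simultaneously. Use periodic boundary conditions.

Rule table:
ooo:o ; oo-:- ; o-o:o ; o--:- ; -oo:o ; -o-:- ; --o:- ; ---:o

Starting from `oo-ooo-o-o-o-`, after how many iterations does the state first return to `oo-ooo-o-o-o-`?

13

o-ooo-o-o-o-o
-ooo-o-o-o-oo
ooo-o-o-o-oo-
oo-o-o-o-oo-o
o-o-o-o-oo-oo
-o-o-o-oo-ooo
o-o-o-oo-ooo-
-o-o-oo-ooo-o
o-o-oo-ooo-o-
-o-oo-ooo-o-o
o-oo-ooo-o-o-
-oo-ooo-o-o-o
oo-ooo-o-o-o-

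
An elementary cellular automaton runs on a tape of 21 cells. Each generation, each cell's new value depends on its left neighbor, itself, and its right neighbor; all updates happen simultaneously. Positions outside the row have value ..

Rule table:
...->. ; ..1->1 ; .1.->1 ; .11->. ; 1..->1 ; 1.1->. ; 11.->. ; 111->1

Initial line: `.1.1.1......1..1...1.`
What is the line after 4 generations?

.1.1...111.11...1..1.

11.1.11....111111.111
...1...1..1.1111...1.
..111.11111..11.1.111
.1.1...111.11...1..1.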